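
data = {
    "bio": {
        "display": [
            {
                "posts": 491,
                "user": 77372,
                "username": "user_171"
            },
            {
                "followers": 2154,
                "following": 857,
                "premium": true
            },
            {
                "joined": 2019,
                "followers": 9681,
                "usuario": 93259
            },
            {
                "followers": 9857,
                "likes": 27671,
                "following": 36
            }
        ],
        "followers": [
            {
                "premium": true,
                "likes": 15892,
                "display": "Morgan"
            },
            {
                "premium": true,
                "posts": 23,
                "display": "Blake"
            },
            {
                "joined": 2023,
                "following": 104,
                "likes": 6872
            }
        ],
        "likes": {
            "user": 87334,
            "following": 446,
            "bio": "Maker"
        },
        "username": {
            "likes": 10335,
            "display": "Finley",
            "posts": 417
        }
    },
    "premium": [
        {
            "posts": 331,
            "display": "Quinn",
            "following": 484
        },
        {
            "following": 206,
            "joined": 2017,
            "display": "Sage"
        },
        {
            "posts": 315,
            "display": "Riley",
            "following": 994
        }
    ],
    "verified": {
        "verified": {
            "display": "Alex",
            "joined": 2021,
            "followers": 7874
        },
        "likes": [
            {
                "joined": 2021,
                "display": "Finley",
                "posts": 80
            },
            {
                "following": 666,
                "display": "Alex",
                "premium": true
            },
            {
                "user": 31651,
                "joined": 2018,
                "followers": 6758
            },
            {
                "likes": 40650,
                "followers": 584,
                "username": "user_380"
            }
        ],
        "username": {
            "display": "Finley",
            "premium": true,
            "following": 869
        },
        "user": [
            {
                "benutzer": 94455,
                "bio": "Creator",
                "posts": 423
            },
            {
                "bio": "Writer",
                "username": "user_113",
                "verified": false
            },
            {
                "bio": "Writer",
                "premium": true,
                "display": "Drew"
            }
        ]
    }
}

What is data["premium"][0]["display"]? "Quinn"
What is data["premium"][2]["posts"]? 315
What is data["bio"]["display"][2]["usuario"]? 93259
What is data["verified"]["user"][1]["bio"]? "Writer"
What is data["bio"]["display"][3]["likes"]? 27671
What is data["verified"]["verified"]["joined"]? 2021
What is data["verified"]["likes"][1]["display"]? "Alex"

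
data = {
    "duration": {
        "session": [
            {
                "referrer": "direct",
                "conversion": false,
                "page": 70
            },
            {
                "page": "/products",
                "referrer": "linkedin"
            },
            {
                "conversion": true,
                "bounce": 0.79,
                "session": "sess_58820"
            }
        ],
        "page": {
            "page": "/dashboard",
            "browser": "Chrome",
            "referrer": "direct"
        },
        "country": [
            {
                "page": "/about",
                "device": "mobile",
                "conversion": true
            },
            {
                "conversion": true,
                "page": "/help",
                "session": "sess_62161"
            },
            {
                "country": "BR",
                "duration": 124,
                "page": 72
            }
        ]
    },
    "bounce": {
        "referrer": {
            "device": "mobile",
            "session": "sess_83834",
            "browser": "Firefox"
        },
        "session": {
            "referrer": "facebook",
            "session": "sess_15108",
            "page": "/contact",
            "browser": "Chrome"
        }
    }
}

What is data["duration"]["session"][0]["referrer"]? "direct"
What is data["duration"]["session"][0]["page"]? 70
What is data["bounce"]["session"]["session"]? "sess_15108"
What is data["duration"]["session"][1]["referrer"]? "linkedin"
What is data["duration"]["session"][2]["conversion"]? True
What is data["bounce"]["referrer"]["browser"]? "Firefox"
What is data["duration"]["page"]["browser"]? "Chrome"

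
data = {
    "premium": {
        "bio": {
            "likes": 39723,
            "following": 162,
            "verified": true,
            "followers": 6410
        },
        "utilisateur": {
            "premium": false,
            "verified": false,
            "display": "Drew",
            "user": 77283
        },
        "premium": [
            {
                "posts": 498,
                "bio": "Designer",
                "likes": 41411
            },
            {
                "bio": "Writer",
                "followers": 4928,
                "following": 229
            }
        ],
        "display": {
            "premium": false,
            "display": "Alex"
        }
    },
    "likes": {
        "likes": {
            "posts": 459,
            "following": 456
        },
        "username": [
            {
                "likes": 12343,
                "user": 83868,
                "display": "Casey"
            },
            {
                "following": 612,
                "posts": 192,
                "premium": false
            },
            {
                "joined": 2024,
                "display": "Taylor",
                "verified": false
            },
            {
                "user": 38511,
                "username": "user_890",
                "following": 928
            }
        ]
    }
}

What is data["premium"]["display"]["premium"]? False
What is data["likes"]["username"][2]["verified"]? False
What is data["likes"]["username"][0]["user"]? 83868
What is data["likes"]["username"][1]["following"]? 612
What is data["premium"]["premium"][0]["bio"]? "Designer"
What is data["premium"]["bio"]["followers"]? 6410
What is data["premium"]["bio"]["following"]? 162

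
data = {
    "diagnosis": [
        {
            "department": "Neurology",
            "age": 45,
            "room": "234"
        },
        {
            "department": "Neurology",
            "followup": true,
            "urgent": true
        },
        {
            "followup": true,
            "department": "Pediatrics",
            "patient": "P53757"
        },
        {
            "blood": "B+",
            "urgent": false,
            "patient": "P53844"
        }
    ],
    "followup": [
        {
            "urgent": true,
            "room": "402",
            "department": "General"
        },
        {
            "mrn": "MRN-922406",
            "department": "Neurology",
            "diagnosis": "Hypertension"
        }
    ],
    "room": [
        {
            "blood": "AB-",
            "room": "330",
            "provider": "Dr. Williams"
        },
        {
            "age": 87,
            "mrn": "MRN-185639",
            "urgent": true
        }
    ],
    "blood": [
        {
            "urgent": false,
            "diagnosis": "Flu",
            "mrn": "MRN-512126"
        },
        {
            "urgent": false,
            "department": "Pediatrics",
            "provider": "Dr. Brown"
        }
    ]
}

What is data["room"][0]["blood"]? "AB-"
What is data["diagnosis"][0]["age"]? 45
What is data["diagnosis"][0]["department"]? "Neurology"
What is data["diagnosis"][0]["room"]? "234"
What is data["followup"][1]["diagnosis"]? "Hypertension"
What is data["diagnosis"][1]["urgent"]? True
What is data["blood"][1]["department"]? "Pediatrics"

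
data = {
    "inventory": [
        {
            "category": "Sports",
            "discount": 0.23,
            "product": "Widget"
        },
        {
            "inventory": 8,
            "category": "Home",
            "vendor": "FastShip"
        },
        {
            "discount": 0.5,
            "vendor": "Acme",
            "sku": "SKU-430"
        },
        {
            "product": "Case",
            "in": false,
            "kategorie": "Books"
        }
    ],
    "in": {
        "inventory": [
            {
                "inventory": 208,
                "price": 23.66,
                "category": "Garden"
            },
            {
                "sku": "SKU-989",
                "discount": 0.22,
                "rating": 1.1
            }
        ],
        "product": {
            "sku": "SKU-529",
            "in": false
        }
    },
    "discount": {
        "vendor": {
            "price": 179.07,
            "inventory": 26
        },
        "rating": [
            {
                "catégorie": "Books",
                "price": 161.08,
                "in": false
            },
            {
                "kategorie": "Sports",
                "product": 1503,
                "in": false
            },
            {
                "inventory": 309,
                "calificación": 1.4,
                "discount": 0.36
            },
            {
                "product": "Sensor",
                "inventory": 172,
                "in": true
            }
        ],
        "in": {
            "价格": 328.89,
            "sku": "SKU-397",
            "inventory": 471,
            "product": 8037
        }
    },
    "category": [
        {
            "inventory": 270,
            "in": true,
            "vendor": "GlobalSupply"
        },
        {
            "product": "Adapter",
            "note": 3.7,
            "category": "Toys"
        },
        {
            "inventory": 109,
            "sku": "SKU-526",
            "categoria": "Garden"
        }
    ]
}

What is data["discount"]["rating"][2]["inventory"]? 309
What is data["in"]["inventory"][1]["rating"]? 1.1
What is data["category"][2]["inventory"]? 109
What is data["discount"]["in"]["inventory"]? 471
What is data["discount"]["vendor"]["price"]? 179.07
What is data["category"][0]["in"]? True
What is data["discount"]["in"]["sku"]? "SKU-397"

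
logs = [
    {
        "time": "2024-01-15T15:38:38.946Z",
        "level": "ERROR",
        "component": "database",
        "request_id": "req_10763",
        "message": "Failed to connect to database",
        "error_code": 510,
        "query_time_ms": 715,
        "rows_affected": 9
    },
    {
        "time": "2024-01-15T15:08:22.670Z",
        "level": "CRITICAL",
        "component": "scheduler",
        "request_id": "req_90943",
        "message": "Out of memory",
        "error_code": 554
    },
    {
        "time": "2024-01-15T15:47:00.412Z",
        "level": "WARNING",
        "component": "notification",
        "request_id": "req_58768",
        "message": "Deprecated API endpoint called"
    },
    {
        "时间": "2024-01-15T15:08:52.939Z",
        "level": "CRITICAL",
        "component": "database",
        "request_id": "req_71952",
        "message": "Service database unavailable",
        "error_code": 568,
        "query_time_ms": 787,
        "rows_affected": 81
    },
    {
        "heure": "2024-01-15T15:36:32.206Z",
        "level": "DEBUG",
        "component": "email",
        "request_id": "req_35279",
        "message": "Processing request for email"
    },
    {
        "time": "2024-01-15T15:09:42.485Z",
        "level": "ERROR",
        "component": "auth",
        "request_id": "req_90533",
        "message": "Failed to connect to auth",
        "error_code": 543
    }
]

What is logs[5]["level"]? "ERROR"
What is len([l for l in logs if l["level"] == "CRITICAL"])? 2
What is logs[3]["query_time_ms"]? 787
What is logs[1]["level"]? "CRITICAL"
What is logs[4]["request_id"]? "req_35279"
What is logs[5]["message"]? "Failed to connect to auth"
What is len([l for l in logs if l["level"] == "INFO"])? 0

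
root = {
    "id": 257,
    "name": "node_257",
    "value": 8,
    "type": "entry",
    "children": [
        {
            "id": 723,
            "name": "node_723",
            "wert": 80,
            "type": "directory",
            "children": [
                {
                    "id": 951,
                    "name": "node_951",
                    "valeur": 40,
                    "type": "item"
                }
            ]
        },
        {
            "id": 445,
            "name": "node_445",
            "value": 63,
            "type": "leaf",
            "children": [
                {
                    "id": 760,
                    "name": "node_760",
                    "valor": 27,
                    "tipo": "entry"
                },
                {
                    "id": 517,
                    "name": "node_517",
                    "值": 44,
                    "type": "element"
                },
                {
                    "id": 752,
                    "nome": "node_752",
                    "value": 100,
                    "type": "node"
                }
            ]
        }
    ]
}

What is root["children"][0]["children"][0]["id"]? 951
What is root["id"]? 257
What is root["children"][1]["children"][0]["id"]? 760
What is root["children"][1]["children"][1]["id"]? 517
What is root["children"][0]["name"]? "node_723"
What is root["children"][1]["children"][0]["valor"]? 27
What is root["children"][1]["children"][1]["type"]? "element"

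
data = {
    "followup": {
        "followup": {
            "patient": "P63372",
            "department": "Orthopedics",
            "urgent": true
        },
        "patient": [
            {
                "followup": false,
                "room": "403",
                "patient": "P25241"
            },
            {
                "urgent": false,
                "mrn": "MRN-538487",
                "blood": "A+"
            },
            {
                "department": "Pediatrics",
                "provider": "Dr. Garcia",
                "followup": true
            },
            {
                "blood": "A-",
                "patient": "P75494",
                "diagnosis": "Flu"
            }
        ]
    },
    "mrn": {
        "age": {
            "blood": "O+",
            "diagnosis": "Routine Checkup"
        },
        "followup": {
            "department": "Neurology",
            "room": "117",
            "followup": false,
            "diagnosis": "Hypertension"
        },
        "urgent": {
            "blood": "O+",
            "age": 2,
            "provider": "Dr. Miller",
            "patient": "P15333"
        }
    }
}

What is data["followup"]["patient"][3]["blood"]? "A-"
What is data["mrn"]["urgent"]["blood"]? "O+"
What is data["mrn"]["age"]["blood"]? "O+"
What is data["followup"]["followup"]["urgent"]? True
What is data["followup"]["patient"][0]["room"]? "403"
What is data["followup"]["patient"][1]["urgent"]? False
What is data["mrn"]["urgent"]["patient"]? "P15333"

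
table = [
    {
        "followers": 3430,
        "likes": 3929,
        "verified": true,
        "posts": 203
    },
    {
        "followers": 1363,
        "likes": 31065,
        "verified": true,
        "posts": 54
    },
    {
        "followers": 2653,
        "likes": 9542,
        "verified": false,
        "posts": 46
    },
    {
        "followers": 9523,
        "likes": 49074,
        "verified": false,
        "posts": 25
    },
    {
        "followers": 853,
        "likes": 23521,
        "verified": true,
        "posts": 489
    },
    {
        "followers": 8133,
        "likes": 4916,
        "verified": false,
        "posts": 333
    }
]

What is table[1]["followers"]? 1363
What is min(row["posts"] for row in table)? 25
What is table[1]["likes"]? 31065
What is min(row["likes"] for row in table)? 3929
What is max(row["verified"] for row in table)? True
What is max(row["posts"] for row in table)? 489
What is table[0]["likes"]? 3929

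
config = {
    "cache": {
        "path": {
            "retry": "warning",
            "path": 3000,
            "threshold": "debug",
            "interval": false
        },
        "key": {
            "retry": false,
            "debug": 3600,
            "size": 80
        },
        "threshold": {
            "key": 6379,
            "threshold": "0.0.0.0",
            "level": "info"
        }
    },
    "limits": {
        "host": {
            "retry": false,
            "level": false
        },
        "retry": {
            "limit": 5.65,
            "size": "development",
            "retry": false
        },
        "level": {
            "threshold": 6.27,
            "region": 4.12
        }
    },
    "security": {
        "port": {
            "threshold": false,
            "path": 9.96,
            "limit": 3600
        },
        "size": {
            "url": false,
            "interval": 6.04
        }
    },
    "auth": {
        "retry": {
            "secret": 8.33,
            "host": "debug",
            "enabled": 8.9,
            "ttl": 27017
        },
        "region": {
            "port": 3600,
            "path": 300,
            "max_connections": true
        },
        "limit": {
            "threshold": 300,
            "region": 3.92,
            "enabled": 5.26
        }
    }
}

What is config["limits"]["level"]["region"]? 4.12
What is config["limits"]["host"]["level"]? False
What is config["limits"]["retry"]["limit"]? 5.65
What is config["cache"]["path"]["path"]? 3000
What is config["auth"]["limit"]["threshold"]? 300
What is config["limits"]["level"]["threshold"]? 6.27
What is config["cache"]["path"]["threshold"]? "debug"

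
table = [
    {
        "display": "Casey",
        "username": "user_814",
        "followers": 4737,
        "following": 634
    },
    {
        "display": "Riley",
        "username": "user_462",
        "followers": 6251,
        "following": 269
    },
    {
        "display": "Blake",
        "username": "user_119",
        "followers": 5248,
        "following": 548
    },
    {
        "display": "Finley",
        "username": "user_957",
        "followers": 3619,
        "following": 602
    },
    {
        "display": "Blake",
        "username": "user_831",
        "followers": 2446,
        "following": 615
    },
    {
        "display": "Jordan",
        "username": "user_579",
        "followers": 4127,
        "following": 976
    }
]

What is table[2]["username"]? "user_119"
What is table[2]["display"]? "Blake"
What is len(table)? 6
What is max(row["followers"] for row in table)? 6251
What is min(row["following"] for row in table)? 269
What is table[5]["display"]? "Jordan"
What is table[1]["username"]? "user_462"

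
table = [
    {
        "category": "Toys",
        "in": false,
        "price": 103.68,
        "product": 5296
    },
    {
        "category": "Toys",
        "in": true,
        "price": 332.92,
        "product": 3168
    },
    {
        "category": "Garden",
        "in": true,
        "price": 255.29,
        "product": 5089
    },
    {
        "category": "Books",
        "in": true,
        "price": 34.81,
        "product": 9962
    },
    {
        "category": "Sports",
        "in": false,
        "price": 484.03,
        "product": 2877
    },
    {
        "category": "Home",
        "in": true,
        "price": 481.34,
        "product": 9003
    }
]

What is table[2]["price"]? 255.29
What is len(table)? 6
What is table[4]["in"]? False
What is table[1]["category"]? "Toys"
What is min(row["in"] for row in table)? False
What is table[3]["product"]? 9962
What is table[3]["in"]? True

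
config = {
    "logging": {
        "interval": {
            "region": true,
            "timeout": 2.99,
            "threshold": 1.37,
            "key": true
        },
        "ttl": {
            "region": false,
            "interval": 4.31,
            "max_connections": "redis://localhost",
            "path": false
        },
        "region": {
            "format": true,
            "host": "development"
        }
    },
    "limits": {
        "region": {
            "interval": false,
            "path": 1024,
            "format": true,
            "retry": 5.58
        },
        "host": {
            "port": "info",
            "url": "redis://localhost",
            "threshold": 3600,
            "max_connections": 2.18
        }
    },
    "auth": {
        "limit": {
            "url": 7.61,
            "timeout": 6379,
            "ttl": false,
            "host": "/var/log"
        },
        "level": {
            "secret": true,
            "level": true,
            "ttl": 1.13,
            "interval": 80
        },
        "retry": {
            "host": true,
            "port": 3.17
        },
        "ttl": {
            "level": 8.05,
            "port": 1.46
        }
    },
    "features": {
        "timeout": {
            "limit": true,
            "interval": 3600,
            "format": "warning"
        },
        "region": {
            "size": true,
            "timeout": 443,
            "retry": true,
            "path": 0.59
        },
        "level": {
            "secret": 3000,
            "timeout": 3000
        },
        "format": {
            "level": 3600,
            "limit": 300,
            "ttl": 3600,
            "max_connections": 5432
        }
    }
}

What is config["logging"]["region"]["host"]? "development"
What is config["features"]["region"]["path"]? 0.59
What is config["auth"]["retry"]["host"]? True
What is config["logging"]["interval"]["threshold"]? 1.37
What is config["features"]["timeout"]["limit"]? True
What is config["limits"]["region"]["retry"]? 5.58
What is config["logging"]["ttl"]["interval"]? 4.31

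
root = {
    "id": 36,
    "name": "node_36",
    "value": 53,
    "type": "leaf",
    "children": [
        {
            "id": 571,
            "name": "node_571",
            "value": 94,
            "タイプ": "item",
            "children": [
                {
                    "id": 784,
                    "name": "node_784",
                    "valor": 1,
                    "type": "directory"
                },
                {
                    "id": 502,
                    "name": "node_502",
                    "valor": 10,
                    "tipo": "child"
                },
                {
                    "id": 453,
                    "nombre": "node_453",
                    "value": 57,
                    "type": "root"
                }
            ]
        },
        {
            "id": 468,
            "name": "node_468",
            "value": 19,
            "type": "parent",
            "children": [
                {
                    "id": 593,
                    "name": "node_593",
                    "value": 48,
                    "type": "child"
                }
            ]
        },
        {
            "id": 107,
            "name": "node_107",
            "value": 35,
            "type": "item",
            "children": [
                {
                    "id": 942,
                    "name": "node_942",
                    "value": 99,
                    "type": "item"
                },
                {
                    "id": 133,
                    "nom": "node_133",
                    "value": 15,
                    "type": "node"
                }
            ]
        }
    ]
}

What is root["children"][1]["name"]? "node_468"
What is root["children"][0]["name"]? "node_571"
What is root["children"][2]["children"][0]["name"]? "node_942"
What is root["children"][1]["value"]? 19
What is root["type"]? "leaf"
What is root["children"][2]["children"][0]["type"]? "item"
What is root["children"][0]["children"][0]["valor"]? 1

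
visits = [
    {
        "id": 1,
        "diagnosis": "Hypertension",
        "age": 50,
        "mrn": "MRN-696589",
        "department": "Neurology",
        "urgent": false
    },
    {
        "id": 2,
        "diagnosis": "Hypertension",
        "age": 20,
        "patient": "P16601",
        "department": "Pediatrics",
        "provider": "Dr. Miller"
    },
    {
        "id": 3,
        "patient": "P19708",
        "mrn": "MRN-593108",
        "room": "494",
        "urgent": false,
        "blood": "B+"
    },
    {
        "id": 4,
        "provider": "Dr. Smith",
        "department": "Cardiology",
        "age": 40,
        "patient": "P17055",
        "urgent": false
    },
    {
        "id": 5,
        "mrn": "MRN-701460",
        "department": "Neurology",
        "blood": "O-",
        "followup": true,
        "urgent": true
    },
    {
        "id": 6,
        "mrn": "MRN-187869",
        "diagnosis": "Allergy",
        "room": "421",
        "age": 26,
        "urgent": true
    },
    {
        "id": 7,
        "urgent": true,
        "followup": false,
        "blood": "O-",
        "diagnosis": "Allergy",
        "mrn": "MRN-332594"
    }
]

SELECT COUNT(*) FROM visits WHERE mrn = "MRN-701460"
1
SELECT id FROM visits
[1, 2, 3, 4, 5, 6, 7]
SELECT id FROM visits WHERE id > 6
[7]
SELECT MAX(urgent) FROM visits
True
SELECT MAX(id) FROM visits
7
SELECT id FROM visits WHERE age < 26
[2]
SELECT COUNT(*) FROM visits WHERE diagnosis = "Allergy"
2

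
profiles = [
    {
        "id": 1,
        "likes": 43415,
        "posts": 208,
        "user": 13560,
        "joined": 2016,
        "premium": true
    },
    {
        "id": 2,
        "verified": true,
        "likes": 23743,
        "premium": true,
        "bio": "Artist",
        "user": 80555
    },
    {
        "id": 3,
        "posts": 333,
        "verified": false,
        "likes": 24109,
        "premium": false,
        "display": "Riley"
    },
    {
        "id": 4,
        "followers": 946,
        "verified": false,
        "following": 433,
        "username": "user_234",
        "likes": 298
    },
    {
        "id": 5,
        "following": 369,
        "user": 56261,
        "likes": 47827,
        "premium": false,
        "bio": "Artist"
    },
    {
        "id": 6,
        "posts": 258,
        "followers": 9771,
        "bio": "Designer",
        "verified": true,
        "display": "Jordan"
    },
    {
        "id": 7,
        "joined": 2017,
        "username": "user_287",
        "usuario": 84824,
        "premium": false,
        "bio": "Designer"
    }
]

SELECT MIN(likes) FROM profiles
298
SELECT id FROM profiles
[1, 2, 3, 4, 5, 6, 7]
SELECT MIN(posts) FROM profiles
208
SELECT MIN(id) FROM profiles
1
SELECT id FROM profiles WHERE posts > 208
[3, 6]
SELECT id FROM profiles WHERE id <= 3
[1, 2, 3]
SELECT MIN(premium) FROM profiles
False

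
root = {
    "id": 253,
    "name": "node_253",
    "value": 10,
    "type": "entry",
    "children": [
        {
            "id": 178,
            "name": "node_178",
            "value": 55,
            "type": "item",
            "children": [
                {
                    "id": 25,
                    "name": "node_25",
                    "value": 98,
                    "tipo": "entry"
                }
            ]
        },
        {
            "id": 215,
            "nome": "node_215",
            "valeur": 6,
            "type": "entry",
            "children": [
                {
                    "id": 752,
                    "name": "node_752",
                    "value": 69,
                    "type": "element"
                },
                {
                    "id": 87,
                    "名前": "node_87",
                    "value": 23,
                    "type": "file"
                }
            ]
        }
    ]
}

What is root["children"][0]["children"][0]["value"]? 98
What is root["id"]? 253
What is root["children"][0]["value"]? 55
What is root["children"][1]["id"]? 215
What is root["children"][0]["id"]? 178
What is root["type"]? "entry"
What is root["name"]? "node_253"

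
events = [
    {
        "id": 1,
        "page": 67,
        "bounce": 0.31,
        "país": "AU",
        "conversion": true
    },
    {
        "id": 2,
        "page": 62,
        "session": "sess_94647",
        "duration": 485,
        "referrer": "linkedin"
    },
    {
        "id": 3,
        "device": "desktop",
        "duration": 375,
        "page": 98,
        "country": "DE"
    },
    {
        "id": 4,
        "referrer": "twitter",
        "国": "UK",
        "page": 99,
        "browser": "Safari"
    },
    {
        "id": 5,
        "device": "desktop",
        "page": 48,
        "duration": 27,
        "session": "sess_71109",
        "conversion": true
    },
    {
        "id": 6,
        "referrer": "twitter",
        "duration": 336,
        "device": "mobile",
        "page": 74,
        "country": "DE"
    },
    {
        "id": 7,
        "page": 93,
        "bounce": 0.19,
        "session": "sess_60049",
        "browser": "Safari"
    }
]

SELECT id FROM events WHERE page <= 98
[1, 2, 3, 5, 6, 7]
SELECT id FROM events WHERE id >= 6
[6, 7]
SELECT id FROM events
[1, 2, 3, 4, 5, 6, 7]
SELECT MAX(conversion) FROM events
True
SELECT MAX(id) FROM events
7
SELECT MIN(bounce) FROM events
0.19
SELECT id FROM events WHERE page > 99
[]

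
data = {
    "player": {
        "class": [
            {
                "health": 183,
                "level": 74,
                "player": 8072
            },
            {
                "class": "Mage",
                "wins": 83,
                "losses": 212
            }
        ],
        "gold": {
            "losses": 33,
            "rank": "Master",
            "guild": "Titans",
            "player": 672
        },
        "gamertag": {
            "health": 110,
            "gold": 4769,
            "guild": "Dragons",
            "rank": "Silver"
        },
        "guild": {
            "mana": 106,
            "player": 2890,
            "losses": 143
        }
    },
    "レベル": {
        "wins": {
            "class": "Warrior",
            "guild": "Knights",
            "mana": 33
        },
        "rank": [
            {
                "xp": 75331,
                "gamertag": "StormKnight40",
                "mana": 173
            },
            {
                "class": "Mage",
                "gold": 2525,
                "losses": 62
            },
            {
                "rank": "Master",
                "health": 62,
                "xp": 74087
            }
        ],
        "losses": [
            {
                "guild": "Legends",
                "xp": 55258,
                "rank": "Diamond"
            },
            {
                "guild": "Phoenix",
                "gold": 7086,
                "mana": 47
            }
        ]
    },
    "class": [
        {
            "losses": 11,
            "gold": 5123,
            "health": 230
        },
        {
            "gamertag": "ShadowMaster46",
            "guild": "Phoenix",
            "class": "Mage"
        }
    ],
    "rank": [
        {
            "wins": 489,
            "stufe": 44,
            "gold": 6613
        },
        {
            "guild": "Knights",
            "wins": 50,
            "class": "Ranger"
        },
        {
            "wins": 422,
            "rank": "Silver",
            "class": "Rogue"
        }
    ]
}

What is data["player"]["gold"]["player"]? 672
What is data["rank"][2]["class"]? "Rogue"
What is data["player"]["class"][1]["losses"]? 212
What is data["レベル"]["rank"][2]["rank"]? "Master"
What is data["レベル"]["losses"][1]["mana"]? 47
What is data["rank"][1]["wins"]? 50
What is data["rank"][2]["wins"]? 422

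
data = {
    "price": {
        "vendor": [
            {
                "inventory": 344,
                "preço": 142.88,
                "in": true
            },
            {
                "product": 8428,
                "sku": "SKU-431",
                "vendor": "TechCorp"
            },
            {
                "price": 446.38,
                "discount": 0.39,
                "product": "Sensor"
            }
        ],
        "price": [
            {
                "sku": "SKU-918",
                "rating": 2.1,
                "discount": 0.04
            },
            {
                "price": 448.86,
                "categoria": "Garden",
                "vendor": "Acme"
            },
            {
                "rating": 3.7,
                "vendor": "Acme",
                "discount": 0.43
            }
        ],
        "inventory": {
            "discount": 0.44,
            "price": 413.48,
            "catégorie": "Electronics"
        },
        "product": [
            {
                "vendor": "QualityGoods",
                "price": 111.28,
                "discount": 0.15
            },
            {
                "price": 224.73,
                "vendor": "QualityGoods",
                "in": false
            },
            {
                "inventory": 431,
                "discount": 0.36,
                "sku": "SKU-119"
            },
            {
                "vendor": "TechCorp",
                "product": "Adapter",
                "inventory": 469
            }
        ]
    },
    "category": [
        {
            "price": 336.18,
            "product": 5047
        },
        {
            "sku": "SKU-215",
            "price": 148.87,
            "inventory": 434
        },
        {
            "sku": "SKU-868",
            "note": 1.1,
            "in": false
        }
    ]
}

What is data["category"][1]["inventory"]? 434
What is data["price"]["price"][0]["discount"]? 0.04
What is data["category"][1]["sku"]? "SKU-215"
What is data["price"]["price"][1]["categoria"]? "Garden"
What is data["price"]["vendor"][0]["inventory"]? 344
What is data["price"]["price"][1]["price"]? 448.86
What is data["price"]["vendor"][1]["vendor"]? "TechCorp"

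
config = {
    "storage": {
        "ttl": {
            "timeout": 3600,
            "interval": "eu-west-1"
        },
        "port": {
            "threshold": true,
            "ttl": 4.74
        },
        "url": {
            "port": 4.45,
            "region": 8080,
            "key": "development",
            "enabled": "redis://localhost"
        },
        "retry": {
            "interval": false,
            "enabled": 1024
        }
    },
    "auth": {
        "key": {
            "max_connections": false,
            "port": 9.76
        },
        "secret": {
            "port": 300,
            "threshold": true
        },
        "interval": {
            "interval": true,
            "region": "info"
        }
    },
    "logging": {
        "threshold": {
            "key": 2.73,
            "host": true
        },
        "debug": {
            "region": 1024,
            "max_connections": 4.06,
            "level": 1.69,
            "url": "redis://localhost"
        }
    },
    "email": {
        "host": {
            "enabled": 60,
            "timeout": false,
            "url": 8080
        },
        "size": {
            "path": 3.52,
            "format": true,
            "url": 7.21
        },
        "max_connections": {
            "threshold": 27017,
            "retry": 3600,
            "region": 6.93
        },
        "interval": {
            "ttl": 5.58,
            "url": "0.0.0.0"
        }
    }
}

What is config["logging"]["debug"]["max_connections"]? 4.06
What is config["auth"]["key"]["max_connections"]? False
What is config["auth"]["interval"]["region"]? "info"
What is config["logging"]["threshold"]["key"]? 2.73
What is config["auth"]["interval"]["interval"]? True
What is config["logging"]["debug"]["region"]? 1024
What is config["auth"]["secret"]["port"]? 300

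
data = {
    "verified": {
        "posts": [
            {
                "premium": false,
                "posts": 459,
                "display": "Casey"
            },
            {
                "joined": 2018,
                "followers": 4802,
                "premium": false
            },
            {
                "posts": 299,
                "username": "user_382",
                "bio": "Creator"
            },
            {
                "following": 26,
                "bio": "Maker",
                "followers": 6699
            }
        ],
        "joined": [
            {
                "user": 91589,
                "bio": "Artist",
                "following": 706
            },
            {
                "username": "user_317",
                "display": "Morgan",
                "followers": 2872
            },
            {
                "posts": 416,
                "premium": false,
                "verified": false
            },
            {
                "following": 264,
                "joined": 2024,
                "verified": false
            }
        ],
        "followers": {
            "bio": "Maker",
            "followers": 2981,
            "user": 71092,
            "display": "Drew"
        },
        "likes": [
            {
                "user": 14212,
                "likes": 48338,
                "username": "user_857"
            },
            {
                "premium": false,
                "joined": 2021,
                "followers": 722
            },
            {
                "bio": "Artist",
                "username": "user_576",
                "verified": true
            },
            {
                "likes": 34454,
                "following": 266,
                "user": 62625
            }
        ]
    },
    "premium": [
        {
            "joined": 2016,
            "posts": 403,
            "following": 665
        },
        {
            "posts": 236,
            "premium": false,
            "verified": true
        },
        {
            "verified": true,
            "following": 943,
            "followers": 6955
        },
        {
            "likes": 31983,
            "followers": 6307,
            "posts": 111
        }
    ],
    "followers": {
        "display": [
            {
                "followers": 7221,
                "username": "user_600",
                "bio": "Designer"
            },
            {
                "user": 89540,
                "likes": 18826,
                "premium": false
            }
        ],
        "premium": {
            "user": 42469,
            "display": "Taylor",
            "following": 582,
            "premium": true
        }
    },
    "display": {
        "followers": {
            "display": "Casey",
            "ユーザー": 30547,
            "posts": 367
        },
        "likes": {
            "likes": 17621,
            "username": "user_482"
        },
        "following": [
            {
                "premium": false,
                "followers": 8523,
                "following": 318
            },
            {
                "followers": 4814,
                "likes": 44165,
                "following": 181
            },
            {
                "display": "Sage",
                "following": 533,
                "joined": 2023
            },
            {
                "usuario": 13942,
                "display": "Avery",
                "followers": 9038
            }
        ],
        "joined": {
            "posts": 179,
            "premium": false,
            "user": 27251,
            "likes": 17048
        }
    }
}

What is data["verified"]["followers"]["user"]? 71092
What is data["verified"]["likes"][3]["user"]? 62625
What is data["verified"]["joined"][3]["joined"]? 2024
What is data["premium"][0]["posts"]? 403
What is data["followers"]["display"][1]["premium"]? False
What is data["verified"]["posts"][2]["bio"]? "Creator"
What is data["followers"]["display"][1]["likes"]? 18826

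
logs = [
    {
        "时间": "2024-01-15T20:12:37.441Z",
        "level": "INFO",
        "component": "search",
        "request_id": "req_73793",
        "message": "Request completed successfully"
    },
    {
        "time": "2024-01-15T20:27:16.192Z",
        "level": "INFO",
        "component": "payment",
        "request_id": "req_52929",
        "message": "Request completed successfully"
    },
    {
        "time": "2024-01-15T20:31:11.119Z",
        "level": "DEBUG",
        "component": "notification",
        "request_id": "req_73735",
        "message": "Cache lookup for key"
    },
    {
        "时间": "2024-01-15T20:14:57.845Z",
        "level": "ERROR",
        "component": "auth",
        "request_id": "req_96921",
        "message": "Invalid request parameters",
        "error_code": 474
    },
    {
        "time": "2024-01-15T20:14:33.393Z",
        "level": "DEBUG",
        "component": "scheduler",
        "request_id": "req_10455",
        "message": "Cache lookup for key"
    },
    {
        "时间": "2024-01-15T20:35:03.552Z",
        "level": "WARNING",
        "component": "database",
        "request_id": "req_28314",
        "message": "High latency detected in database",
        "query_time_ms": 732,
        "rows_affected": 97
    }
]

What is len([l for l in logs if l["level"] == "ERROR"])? 1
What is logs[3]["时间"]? "2024-01-15T20:14:57.845Z"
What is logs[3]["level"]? "ERROR"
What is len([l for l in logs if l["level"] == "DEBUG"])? 2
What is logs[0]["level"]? "INFO"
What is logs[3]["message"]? "Invalid request parameters"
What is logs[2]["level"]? "DEBUG"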